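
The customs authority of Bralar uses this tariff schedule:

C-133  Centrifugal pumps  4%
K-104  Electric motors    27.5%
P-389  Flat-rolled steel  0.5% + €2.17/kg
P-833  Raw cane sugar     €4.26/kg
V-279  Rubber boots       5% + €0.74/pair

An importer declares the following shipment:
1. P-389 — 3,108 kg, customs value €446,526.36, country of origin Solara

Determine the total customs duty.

Line 1 (P-389, Solara, 3,108 kg, €446,526.36):
Base rate for P-389 is 0.5% + €2.17/kg.
Duty = €446,526.36 × 0.5% + 3,108 × €2.17 = €8,976.99.

€8,976.99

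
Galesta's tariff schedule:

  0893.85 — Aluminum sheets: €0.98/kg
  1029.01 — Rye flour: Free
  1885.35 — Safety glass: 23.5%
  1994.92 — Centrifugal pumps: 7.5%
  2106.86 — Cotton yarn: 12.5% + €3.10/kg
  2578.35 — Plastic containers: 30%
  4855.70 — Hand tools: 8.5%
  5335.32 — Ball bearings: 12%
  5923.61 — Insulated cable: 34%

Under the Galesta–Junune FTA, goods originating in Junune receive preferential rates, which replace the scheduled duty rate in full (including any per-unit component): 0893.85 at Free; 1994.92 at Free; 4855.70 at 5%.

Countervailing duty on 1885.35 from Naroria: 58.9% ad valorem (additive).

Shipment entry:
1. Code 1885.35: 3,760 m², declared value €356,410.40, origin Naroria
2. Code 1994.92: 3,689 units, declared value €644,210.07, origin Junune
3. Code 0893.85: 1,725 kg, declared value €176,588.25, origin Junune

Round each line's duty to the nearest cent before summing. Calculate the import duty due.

Line 1 (1885.35, Naroria, 3,760 m², €356,410.40):
Base rate for 1885.35 is 23.5%.
Additional duty on 1885.35 from Naroria: +58.9%. Applied ad valorem rate: 23.5% + 58.9% = 82.4%.
Duty = €356,410.40 × 82.4% = €293,682.17.
Line 2 (1994.92, Junune, 3,689 units, €644,210.07):
Base rate for 1994.92 is 7.5%.
Origin Junune qualifies under the Galesta–Junune agreement and 1994.92 is covered: preferential rate Free applies instead.
Duty = €644,210.07 × 0% = €0.00.
Line 3 (0893.85, Junune, 1,725 kg, €176,588.25):
Base rate for 0893.85 is €0.98/kg.
Origin Junune qualifies under the Galesta–Junune agreement and 0893.85 is covered: preferential rate Free applies instead.
Duty = €176,588.25 × 0% = €0.00.
Total = €293,682.17 + €0.00 + €0.00 = €293,682.17.

€293,682.17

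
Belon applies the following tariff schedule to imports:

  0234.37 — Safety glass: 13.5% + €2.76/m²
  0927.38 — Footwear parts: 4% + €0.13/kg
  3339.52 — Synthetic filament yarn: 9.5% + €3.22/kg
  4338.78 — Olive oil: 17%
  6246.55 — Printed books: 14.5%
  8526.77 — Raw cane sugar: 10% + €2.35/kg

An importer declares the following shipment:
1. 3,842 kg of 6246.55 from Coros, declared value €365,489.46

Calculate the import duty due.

Line 1 (6246.55, Coros, 3,842 kg, €365,489.46):
Base rate for 6246.55 is 14.5%.
Duty = €365,489.46 × 14.5% = €52,995.97.

€52,995.97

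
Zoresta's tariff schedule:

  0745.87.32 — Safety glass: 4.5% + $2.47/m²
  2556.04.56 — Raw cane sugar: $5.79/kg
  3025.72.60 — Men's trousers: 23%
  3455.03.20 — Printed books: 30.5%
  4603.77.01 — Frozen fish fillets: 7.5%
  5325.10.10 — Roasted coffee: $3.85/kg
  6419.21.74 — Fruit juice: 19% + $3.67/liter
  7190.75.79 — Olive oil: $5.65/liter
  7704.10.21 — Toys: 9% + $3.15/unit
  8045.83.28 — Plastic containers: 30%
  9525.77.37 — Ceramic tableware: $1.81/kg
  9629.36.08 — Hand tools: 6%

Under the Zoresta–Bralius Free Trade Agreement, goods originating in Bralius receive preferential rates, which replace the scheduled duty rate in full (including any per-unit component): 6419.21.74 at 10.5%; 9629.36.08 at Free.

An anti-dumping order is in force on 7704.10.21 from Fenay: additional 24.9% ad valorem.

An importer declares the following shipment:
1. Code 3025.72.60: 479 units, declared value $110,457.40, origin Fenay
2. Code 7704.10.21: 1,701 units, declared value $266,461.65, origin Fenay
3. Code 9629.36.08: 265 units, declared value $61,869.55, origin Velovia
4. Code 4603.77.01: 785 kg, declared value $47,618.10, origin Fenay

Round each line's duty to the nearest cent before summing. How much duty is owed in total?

$128,377.38

Line 1 (3025.72.60, Fenay, 479 units, $110,457.40):
Base rate for 3025.72.60 is 23%.
Duty = $110,457.40 × 23% = $25,405.20.
Line 2 (7704.10.21, Fenay, 1,701 units, $266,461.65):
Base rate for 7704.10.21 is 9% + $3.15/unit.
Additional duty on 7704.10.21 from Fenay: +24.9%. Applied ad valorem rate: 9% + 24.9% = 33.9%.
Duty = $266,461.65 × 33.9% + 1,701 × $3.15 = $95,688.65.
Line 3 (9629.36.08, Velovia, 265 units, $61,869.55):
Base rate for 9629.36.08 is 6%.
9629.36.08 has an FTA preferential rate, but origin Velovia is not Bralius; base rate stands.
Duty = $61,869.55 × 6% = $3,712.17.
Line 4 (4603.77.01, Fenay, 785 kg, $47,618.10):
Base rate for 4603.77.01 is 7.5%.
Duty = $47,618.10 × 7.5% = $3,571.36.
Total = $25,405.20 + $95,688.65 + $3,712.17 + $3,571.36 = $128,377.38.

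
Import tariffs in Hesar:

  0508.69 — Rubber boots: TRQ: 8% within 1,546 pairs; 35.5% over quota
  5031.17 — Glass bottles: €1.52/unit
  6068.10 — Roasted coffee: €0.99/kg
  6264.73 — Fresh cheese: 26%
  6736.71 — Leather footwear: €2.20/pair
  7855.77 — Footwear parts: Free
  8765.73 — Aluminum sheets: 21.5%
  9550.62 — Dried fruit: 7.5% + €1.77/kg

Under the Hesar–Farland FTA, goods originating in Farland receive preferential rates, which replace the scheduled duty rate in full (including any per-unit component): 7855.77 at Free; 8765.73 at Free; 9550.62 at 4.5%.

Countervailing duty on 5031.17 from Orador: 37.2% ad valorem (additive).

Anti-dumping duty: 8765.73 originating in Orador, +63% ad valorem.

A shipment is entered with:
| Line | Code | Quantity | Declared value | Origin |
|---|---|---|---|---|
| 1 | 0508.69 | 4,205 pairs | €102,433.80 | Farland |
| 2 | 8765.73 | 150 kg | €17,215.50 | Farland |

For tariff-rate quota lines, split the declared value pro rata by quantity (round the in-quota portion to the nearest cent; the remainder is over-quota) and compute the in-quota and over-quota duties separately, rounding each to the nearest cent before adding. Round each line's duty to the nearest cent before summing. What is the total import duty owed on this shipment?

Line 1 (0508.69, Farland, 4,205 pairs, €102,433.80):
Code 0508.69 is under a tariff-rate quota (threshold 1,546 pairs). In-quota: 1,546 pairs at 8%; over-quota: 2,659 pairs at 35.5%.
Pro-rata value split: in-quota = €102,433.80 × 1,546/4,205 = €37,660.56; over-quota = €102,433.80 − €37,660.56 = €64,773.24.
In-quota duty = €37,660.56 × 8% = €3,012.84. Over-quota duty = €64,773.24 × 35.5% = €22,994.50.
Line duty = €3,012.84 + €22,994.50 = €26,007.34.
Line 2 (8765.73, Farland, 150 kg, €17,215.50):
Base rate for 8765.73 is 21.5%.
Origin Farland qualifies under the Hesar–Farland agreement and 8765.73 is covered: preferential rate Free applies instead.
The additional-duty order on 8765.73 targets Orador, not Farland; it does not apply.
Duty = €17,215.50 × 0% = €0.00.
Total = €26,007.34 + €0.00 = €26,007.34.

€26,007.34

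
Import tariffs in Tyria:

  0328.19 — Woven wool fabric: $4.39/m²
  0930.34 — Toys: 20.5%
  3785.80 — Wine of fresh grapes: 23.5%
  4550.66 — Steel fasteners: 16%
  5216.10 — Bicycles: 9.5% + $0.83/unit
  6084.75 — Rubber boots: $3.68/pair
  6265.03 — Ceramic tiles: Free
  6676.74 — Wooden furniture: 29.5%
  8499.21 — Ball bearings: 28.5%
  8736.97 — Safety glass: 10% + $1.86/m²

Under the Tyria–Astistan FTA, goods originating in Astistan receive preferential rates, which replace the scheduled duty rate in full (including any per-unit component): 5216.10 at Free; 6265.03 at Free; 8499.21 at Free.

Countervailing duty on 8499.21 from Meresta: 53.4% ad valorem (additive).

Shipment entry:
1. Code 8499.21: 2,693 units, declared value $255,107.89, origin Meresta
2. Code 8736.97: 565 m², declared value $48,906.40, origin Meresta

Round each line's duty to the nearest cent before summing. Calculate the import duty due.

$214,874.90

Line 1 (8499.21, Meresta, 2,693 units, $255,107.89):
Base rate for 8499.21 is 28.5%.
8499.21 has an FTA preferential rate, but origin Meresta is not Astistan; base rate stands.
Additional duty on 8499.21 from Meresta: +53.4%. Applied ad valorem rate: 28.5% + 53.4% = 81.9%.
Duty = $255,107.89 × 81.9% = $208,933.36.
Line 2 (8736.97, Meresta, 565 m², $48,906.40):
Base rate for 8736.97 is 10% + $1.86/m².
Duty = $48,906.40 × 10% + 565 × $1.86 = $5,941.54.
Total = $208,933.36 + $5,941.54 = $214,874.90.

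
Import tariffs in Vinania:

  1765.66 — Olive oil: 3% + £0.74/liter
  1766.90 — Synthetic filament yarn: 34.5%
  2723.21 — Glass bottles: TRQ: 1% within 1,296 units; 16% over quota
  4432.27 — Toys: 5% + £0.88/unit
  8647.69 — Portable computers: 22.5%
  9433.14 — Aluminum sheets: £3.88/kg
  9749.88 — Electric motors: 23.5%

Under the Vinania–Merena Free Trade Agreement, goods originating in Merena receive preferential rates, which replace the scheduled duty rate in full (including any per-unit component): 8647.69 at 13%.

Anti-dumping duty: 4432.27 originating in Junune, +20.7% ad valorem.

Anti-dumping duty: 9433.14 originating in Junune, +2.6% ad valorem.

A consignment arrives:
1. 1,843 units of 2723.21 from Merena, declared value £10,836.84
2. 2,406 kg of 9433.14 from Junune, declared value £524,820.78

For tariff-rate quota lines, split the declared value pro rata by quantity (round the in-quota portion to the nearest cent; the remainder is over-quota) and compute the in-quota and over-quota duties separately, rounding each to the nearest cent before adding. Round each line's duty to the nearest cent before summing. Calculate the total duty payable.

Line 1 (2723.21, Merena, 1,843 units, £10,836.84):
Code 2723.21 is under a tariff-rate quota (threshold 1,296 units). In-quota: 1,296 units at 1%; over-quota: 547 units at 16%.
Pro-rata value split: in-quota = £10,836.84 × 1,296/1,843 = £7,620.48; over-quota = £10,836.84 − £7,620.48 = £3,216.36.
In-quota duty = £7,620.48 × 1% = £76.20. Over-quota duty = £3,216.36 × 16% = £514.62.
Line duty = £76.20 + £514.62 = £590.82.
Line 2 (9433.14, Junune, 2,406 kg, £524,820.78):
Base rate for 9433.14 is £3.88/kg.
Additional duty on 9433.14 from Junune: +2.6% ad valorem. Applied ad valorem rate = 2.6%.
Duty = £524,820.78 × 2.6% + 2,406 × £3.88 = £22,980.62.
Total = £590.82 + £22,980.62 = £23,571.44.

£23,571.44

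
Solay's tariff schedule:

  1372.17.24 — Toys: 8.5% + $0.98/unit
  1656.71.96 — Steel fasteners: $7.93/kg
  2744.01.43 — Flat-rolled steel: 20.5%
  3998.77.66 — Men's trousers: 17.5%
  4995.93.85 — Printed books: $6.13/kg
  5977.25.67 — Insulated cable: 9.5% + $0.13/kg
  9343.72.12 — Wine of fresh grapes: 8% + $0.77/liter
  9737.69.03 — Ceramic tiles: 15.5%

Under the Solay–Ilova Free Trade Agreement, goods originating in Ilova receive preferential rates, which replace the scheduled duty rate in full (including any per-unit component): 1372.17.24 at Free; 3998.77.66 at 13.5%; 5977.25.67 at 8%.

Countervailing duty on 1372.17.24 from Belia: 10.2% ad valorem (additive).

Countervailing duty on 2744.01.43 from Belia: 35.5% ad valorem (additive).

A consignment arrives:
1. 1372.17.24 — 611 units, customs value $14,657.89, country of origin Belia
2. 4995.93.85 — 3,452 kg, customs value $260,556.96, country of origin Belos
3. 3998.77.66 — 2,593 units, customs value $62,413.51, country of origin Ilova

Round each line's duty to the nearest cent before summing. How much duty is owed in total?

Line 1 (1372.17.24, Belia, 611 units, $14,657.89):
Base rate for 1372.17.24 is 8.5% + $0.98/unit.
1372.17.24 has an FTA preferential rate, but origin Belia is not Ilova; base rate stands.
Additional duty on 1372.17.24 from Belia: +10.2%. Applied ad valorem rate: 8.5% + 10.2% = 18.7%.
Duty = $14,657.89 × 18.7% + 611 × $0.98 = $3,339.81.
Line 2 (4995.93.85, Belos, 3,452 kg, $260,556.96):
Base rate for 4995.93.85 is $6.13/kg.
Duty = 3,452 × $6.13 = $21,160.76.
Line 3 (3998.77.66, Ilova, 2,593 units, $62,413.51):
Base rate for 3998.77.66 is 17.5%.
Origin Ilova qualifies under the Solay–Ilova agreement and 3998.77.66 is covered: preferential rate 13.5% applies instead.
Duty = $62,413.51 × 13.5% = $8,425.82.
Total = $3,339.81 + $21,160.76 + $8,425.82 = $32,926.39.

$32,926.39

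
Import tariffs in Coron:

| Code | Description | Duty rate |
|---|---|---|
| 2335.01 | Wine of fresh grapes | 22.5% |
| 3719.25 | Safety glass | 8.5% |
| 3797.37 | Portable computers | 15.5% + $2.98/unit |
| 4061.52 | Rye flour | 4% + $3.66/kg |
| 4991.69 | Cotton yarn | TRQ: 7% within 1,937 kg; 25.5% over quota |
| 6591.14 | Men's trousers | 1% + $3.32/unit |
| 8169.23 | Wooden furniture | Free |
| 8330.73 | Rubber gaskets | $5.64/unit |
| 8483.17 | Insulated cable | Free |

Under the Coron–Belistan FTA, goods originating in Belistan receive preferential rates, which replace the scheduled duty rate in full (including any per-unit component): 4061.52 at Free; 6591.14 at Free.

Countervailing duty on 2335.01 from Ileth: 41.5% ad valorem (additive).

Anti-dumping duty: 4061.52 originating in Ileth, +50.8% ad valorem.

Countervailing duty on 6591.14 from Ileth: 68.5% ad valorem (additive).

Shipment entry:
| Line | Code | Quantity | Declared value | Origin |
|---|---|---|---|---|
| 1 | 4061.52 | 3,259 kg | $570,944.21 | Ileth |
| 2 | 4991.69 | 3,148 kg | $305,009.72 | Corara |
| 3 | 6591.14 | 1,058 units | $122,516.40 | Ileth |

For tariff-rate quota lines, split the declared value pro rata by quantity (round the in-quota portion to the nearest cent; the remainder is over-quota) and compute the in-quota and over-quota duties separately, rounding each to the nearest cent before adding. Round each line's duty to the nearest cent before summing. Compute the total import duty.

$456,524.27

Line 1 (4061.52, Ileth, 3,259 kg, $570,944.21):
Base rate for 4061.52 is 4% + $3.66/kg.
4061.52 has an FTA preferential rate, but origin Ileth is not Belistan; base rate stands.
Additional duty on 4061.52 from Ileth: +50.8%. Applied ad valorem rate: 4% + 50.8% = 54.8%.
Duty = $570,944.21 × 54.8% + 3,259 × $3.66 = $324,805.37.
Line 2 (4991.69, Corara, 3,148 kg, $305,009.72):
Code 4991.69 is under a tariff-rate quota (threshold 1,937 kg). In-quota: 1,937 kg at 7%; over-quota: 1,211 kg at 25.5%.
Pro-rata value split: in-quota = $305,009.72 × 1,937/3,148 = $187,675.93; over-quota = $305,009.72 − $187,675.93 = $117,333.79.
In-quota duty = $187,675.93 × 7% = $13,137.32. Over-quota duty = $117,333.79 × 25.5% = $29,920.12.
Line duty = $13,137.32 + $29,920.12 = $43,057.44.
Line 3 (6591.14, Ileth, 1,058 units, $122,516.40):
Base rate for 6591.14 is 1% + $3.32/unit.
6591.14 has an FTA preferential rate, but origin Ileth is not Belistan; base rate stands.
Additional duty on 6591.14 from Ileth: +68.5%. Applied ad valorem rate: 1% + 68.5% = 69.5%.
Duty = $122,516.40 × 69.5% + 1,058 × $3.32 = $88,661.46.
Total = $324,805.37 + $43,057.44 + $88,661.46 = $456,524.27.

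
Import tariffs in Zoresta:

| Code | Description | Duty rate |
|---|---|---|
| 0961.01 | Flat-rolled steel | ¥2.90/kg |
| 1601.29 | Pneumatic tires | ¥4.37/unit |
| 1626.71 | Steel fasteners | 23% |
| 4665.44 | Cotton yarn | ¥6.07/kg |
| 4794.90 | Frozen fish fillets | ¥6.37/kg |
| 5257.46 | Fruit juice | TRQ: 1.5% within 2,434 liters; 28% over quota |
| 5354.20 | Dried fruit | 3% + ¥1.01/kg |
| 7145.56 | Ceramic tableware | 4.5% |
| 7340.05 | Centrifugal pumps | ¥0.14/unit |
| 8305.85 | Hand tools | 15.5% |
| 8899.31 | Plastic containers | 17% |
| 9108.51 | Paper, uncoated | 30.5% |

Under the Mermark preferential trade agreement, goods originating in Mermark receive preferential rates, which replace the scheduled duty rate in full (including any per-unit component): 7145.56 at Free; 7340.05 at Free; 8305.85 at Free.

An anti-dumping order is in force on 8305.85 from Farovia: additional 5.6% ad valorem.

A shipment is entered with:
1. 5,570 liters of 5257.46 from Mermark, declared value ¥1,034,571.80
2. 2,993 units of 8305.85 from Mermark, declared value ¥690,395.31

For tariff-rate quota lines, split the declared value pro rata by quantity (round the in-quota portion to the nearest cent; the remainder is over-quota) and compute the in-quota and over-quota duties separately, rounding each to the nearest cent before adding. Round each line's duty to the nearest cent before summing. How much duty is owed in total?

¥169,875.95

Line 1 (5257.46, Mermark, 5,570 liters, ¥1,034,571.80):
Code 5257.46 is under a tariff-rate quota (threshold 2,434 liters). In-quota: 2,434 liters at 1.5%; over-quota: 3,136 liters at 28%.
Pro-rata value split: in-quota = ¥1,034,571.80 × 2,434/5,570 = ¥452,091.16; over-quota = ¥1,034,571.80 − ¥452,091.16 = ¥582,480.64.
In-quota duty = ¥452,091.16 × 1.5% = ¥6,781.37. Over-quota duty = ¥582,480.64 × 28% = ¥163,094.58.
Line duty = ¥6,781.37 + ¥163,094.58 = ¥169,875.95.
Line 2 (8305.85, Mermark, 2,993 units, ¥690,395.31):
Base rate for 8305.85 is 15.5%.
Origin Mermark qualifies under the Zoresta–Mermark agreement and 8305.85 is covered: preferential rate Free applies instead.
The additional-duty order on 8305.85 targets Farovia, not Mermark; it does not apply.
Duty = ¥690,395.31 × 0% = ¥0.00.
Total = ¥169,875.95 + ¥0.00 = ¥169,875.95.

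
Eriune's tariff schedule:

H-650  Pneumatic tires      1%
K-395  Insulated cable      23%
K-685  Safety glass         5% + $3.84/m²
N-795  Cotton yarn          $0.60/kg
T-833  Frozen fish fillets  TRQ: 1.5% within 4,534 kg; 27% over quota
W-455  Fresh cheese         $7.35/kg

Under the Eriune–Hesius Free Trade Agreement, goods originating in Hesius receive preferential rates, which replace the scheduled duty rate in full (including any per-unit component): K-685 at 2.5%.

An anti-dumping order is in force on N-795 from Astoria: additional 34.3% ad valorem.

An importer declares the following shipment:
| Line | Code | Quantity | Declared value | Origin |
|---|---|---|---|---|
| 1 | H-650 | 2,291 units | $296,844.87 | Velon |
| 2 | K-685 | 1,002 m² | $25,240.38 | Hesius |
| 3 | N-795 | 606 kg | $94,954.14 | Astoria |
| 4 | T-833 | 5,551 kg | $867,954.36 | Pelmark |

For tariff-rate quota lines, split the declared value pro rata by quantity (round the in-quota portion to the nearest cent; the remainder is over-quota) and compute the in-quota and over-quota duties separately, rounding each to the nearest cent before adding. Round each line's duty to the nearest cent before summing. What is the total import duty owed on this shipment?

$90,101.26

Line 1 (H-650, Velon, 2,291 units, $296,844.87):
Base rate for H-650 is 1%.
Duty = $296,844.87 × 1% = $2,968.45.
Line 2 (K-685, Hesius, 1,002 m², $25,240.38):
Base rate for K-685 is 5% + $3.84/m².
Origin Hesius qualifies under the Eriune–Hesius agreement and K-685 is covered: preferential rate 2.5% applies instead.
Duty = $25,240.38 × 2.5% = $631.01.
Line 3 (N-795, Astoria, 606 kg, $94,954.14):
Base rate for N-795 is $0.60/kg.
Additional duty on N-795 from Astoria: +34.3% ad valorem. Applied ad valorem rate = 34.3%.
Duty = $94,954.14 × 34.3% + 606 × $0.60 = $32,932.87.
Line 4 (T-833, Pelmark, 5,551 kg, $867,954.36):
Code T-833 is under a tariff-rate quota (threshold 4,534 kg). In-quota: 4,534 kg at 1.5%; over-quota: 1,017 kg at 27%.
Pro-rata value split: in-quota = $867,954.36 × 4,534/5,551 = $708,936.24; over-quota = $867,954.36 − $708,936.24 = $159,018.12.
In-quota duty = $708,936.24 × 1.5% = $10,634.04. Over-quota duty = $159,018.12 × 27% = $42,934.89.
Line duty = $10,634.04 + $42,934.89 = $53,568.93.
Total = $2,968.45 + $631.01 + $32,932.87 + $53,568.93 = $90,101.26.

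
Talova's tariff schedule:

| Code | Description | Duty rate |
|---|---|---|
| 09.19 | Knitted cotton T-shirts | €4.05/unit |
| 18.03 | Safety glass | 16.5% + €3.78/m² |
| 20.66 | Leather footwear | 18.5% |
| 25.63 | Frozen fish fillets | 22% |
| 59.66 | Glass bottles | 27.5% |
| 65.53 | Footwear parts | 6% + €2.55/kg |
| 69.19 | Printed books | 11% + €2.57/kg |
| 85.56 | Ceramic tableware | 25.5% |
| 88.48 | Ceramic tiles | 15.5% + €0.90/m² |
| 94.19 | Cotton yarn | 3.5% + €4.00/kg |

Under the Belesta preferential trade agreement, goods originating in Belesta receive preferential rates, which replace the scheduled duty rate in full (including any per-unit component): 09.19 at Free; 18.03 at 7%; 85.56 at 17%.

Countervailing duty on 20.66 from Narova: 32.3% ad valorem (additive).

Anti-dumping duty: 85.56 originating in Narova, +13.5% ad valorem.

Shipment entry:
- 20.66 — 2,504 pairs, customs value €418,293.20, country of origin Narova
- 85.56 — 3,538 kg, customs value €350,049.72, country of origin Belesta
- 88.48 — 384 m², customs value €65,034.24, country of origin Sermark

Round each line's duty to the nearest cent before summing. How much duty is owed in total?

Line 1 (20.66, Narova, 2,504 pairs, €418,293.20):
Base rate for 20.66 is 18.5%.
Additional duty on 20.66 from Narova: +32.3%. Applied ad valorem rate: 18.5% + 32.3% = 50.8%.
Duty = €418,293.20 × 50.8% = €212,492.95.
Line 2 (85.56, Belesta, 3,538 kg, €350,049.72):
Base rate for 85.56 is 25.5%.
Origin Belesta qualifies under the Talova–Belesta agreement and 85.56 is covered: preferential rate 17% applies instead.
The additional-duty order on 85.56 targets Narova, not Belesta; it does not apply.
Duty = €350,049.72 × 17% = €59,508.45.
Line 3 (88.48, Sermark, 384 m², €65,034.24):
Base rate for 88.48 is 15.5% + €0.90/m².
Duty = €65,034.24 × 15.5% + 384 × €0.90 = €10,425.91.
Total = €212,492.95 + €59,508.45 + €10,425.91 = €282,427.31.

€282,427.31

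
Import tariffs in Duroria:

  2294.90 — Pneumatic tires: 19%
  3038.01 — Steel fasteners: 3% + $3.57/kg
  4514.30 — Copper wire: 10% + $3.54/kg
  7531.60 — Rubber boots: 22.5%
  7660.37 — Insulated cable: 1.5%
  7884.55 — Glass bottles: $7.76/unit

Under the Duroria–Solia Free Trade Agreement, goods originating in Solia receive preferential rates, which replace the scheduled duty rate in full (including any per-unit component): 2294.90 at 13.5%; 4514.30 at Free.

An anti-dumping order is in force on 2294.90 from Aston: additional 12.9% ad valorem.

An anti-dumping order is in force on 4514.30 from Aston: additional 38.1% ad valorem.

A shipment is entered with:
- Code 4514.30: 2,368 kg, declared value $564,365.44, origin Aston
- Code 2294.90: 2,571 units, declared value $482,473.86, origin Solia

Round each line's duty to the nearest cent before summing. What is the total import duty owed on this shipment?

Line 1 (4514.30, Aston, 2,368 kg, $564,365.44):
Base rate for 4514.30 is 10% + $3.54/kg.
4514.30 has an FTA preferential rate, but origin Aston is not Solia; base rate stands.
Additional duty on 4514.30 from Aston: +38.1%. Applied ad valorem rate: 10% + 38.1% = 48.1%.
Duty = $564,365.44 × 48.1% + 2,368 × $3.54 = $279,842.50.
Line 2 (2294.90, Solia, 2,571 units, $482,473.86):
Base rate for 2294.90 is 19%.
Origin Solia qualifies under the Duroria–Solia agreement and 2294.90 is covered: preferential rate 13.5% applies instead.
The additional-duty order on 2294.90 targets Aston, not Solia; it does not apply.
Duty = $482,473.86 × 13.5% = $65,133.97.
Total = $279,842.50 + $65,133.97 = $344,976.47.

$344,976.47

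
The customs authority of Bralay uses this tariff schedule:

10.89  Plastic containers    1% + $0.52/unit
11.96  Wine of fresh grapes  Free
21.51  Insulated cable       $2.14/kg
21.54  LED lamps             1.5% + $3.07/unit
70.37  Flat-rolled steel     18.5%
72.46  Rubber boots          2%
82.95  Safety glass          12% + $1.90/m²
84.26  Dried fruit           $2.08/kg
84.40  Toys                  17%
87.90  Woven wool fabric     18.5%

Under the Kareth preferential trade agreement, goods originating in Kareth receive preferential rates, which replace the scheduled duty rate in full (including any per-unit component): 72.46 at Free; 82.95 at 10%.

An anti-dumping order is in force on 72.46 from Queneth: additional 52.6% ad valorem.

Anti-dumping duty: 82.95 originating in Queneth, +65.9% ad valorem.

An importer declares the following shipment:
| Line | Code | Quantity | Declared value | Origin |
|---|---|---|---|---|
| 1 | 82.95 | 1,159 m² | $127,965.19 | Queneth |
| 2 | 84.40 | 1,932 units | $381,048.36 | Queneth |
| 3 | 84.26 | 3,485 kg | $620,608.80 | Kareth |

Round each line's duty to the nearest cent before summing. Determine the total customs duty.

$173,914.00

Line 1 (82.95, Queneth, 1,159 m², $127,965.19):
Base rate for 82.95 is 12% + $1.90/m².
82.95 has an FTA preferential rate, but origin Queneth is not Kareth; base rate stands.
Additional duty on 82.95 from Queneth: +65.9%. Applied ad valorem rate: 12% + 65.9% = 77.9%.
Duty = $127,965.19 × 77.9% + 1,159 × $1.90 = $101,886.98.
Line 2 (84.40, Queneth, 1,932 units, $381,048.36):
Base rate for 84.40 is 17%.
Duty = $381,048.36 × 17% = $64,778.22.
Line 3 (84.26, Kareth, 3,485 kg, $620,608.80):
Base rate for 84.26 is $2.08/kg.
Origin Kareth is the FTA partner but 84.26 is not on the preference list; base rate stands.
Duty = 3,485 × $2.08 = $7,248.80.
Total = $101,886.98 + $64,778.22 + $7,248.80 = $173,914.00.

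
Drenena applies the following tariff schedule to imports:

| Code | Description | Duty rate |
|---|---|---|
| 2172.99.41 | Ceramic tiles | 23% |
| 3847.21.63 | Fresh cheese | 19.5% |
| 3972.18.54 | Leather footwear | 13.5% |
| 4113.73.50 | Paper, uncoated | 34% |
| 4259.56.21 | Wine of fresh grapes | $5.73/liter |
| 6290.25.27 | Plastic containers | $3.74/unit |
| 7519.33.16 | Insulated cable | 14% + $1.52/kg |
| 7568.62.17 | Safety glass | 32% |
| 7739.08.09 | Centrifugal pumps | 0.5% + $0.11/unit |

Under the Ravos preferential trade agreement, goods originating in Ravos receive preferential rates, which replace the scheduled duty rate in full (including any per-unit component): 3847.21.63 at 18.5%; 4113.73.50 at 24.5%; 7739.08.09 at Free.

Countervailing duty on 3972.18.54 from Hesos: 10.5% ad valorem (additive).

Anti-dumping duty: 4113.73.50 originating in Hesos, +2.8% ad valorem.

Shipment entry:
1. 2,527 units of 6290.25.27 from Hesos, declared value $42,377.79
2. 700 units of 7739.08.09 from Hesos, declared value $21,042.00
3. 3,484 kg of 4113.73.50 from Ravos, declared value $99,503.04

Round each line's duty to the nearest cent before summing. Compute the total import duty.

Line 1 (6290.25.27, Hesos, 2,527 units, $42,377.79):
Base rate for 6290.25.27 is $3.74/unit.
Duty = 2,527 × $3.74 = $9,450.98.
Line 2 (7739.08.09, Hesos, 700 units, $21,042.00):
Base rate for 7739.08.09 is 0.5% + $0.11/unit.
7739.08.09 has an FTA preferential rate, but origin Hesos is not Ravos; base rate stands.
Duty = $21,042.00 × 0.5% + 700 × $0.11 = $182.21.
Line 3 (4113.73.50, Ravos, 3,484 kg, $99,503.04):
Base rate for 4113.73.50 is 34%.
Origin Ravos qualifies under the Drenena–Ravos agreement and 4113.73.50 is covered: preferential rate 24.5% applies instead.
The additional-duty order on 4113.73.50 targets Hesos, not Ravos; it does not apply.
Duty = $99,503.04 × 24.5% = $24,378.24.
Total = $9,450.98 + $182.21 + $24,378.24 = $34,011.43.

$34,011.43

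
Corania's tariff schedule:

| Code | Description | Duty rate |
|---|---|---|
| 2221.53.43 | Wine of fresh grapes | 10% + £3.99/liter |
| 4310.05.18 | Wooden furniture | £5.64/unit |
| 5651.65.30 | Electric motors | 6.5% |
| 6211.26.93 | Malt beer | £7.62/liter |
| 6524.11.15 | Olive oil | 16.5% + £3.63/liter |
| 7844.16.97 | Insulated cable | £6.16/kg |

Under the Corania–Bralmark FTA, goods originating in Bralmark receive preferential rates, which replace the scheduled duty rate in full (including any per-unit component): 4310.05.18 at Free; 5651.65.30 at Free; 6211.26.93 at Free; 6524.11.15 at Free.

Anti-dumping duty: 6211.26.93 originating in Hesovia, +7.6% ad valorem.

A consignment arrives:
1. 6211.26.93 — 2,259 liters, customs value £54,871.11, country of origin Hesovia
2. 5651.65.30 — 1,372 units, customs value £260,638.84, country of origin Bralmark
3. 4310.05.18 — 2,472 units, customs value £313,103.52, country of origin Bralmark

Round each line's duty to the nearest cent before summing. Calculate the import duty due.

£21,383.78

Line 1 (6211.26.93, Hesovia, 2,259 liters, £54,871.11):
Base rate for 6211.26.93 is £7.62/liter.
6211.26.93 has an FTA preferential rate, but origin Hesovia is not Bralmark; base rate stands.
Additional duty on 6211.26.93 from Hesovia: +7.6% ad valorem. Applied ad valorem rate = 7.6%.
Duty = £54,871.11 × 7.6% + 2,259 × £7.62 = £21,383.78.
Line 2 (5651.65.30, Bralmark, 1,372 units, £260,638.84):
Base rate for 5651.65.30 is 6.5%.
Origin Bralmark qualifies under the Corania–Bralmark agreement and 5651.65.30 is covered: preferential rate Free applies instead.
Duty = £260,638.84 × 0% = £0.00.
Line 3 (4310.05.18, Bralmark, 2,472 units, £313,103.52):
Base rate for 4310.05.18 is £5.64/unit.
Origin Bralmark qualifies under the Corania–Bralmark agreement and 4310.05.18 is covered: preferential rate Free applies instead.
Duty = £313,103.52 × 0% = £0.00.
Total = £21,383.78 + £0.00 + £0.00 = £21,383.78.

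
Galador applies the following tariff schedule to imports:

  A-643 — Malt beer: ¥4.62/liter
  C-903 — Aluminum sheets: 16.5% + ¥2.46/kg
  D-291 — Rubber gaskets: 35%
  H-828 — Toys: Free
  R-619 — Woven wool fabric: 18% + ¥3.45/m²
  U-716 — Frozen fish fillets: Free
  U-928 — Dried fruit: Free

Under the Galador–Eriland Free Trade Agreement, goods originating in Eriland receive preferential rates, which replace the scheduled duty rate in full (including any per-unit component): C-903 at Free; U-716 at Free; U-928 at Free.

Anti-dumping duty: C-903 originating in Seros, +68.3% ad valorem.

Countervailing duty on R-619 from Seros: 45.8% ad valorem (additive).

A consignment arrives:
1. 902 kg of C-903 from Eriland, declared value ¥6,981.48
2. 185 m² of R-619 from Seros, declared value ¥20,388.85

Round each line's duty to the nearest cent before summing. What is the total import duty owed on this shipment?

¥13,646.34

Line 1 (C-903, Eriland, 902 kg, ¥6,981.48):
Base rate for C-903 is 16.5% + ¥2.46/kg.
Origin Eriland qualifies under the Galador–Eriland agreement and C-903 is covered: preferential rate Free applies instead.
The additional-duty order on C-903 targets Seros, not Eriland; it does not apply.
Duty = ¥6,981.48 × 0% = ¥0.00.
Line 2 (R-619, Seros, 185 m², ¥20,388.85):
Base rate for R-619 is 18% + ¥3.45/m².
Additional duty on R-619 from Seros: +45.8%. Applied ad valorem rate: 18% + 45.8% = 63.8%.
Duty = ¥20,388.85 × 63.8% + 185 × ¥3.45 = ¥13,646.34.
Total = ¥0.00 + ¥13,646.34 = ¥13,646.34.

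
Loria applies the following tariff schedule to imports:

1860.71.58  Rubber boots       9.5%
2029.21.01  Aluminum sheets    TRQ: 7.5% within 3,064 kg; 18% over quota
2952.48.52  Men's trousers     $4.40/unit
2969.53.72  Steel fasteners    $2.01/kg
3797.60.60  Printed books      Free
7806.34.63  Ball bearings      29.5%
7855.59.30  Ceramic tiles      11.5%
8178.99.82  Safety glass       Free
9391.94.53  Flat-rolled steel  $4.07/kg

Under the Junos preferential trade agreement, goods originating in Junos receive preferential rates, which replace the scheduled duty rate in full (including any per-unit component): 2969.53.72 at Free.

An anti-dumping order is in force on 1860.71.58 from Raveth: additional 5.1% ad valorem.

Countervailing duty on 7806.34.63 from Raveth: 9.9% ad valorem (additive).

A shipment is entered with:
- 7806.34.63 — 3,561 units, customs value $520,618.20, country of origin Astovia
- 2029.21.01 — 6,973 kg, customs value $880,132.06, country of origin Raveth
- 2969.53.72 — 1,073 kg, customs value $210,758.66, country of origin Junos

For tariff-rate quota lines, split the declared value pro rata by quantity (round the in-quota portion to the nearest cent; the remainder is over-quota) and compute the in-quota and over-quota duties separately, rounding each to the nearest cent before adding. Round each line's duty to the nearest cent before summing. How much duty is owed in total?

$271,398.65

Line 1 (7806.34.63, Astovia, 3,561 units, $520,618.20):
Base rate for 7806.34.63 is 29.5%.
The additional-duty order on 7806.34.63 targets Raveth, not Astovia; it does not apply.
Duty = $520,618.20 × 29.5% = $153,582.37.
Line 2 (2029.21.01, Raveth, 6,973 kg, $880,132.06):
Code 2029.21.01 is under a tariff-rate quota (threshold 3,064 kg). In-quota: 3,064 kg at 7.5%; over-quota: 3,909 kg at 18%.
Pro-rata value split: in-quota = $880,132.06 × 3,064/6,973 = $386,738.08; over-quota = $880,132.06 − $386,738.08 = $493,393.98.
In-quota duty = $386,738.08 × 7.5% = $29,005.36. Over-quota duty = $493,393.98 × 18% = $88,810.92.
Line duty = $29,005.36 + $88,810.92 = $117,816.28.
Line 3 (2969.53.72, Junos, 1,073 kg, $210,758.66):
Base rate for 2969.53.72 is $2.01/kg.
Origin Junos qualifies under the Loria–Junos agreement and 2969.53.72 is covered: preferential rate Free applies instead.
Duty = $210,758.66 × 0% = $0.00.
Total = $153,582.37 + $117,816.28 + $0.00 = $271,398.65.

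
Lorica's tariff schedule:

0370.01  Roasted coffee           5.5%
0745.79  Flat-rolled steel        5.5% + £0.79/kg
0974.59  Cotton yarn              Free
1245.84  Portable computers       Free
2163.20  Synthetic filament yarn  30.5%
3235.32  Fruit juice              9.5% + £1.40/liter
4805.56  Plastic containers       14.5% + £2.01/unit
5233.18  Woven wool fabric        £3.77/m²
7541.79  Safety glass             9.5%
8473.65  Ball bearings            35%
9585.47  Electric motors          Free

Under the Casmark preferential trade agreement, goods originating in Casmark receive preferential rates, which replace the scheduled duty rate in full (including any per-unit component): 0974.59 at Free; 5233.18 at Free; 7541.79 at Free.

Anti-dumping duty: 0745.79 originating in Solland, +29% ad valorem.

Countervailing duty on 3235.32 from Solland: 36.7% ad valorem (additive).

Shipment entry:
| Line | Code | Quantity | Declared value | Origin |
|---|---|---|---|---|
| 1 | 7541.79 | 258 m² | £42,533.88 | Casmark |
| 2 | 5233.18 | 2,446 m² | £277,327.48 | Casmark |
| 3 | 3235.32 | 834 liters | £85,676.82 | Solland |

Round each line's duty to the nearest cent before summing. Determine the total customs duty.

Line 1 (7541.79, Casmark, 258 m², £42,533.88):
Base rate for 7541.79 is 9.5%.
Origin Casmark qualifies under the Lorica–Casmark agreement and 7541.79 is covered: preferential rate Free applies instead.
Duty = £42,533.88 × 0% = £0.00.
Line 2 (5233.18, Casmark, 2,446 m², £277,327.48):
Base rate for 5233.18 is £3.77/m².
Origin Casmark qualifies under the Lorica–Casmark agreement and 5233.18 is covered: preferential rate Free applies instead.
Duty = £277,327.48 × 0% = £0.00.
Line 3 (3235.32, Solland, 834 liters, £85,676.82):
Base rate for 3235.32 is 9.5% + £1.40/liter.
Additional duty on 3235.32 from Solland: +36.7%. Applied ad valorem rate: 9.5% + 36.7% = 46.2%.
Duty = £85,676.82 × 46.2% + 834 × £1.40 = £40,750.29.
Total = £0.00 + £0.00 + £40,750.29 = £40,750.29.

£40,750.29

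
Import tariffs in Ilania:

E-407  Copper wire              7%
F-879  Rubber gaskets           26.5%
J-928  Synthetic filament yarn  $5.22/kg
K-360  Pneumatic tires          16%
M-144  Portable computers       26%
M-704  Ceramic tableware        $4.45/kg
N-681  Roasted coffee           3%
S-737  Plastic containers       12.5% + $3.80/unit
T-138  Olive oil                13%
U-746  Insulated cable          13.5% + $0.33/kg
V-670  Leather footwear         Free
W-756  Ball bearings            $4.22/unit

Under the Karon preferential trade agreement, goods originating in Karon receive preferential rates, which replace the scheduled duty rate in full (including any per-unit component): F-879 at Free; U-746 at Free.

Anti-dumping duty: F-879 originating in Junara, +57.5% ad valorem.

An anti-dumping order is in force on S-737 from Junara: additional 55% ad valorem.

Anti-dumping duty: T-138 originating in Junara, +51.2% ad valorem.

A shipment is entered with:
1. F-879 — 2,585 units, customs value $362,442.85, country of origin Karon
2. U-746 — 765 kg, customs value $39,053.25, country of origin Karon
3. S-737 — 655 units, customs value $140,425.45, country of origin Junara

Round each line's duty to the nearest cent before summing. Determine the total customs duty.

Line 1 (F-879, Karon, 2,585 units, $362,442.85):
Base rate for F-879 is 26.5%.
Origin Karon qualifies under the Ilania–Karon agreement and F-879 is covered: preferential rate Free applies instead.
The additional-duty order on F-879 targets Junara, not Karon; it does not apply.
Duty = $362,442.85 × 0% = $0.00.
Line 2 (U-746, Karon, 765 kg, $39,053.25):
Base rate for U-746 is 13.5% + $0.33/kg.
Origin Karon qualifies under the Ilania–Karon agreement and U-746 is covered: preferential rate Free applies instead.
Duty = $39,053.25 × 0% = $0.00.
Line 3 (S-737, Junara, 655 units, $140,425.45):
Base rate for S-737 is 12.5% + $3.80/unit.
Additional duty on S-737 from Junara: +55%. Applied ad valorem rate: 12.5% + 55% = 67.5%.
Duty = $140,425.45 × 67.5% + 655 × $3.80 = $97,276.18.
Total = $0.00 + $0.00 + $97,276.18 = $97,276.18.

$97,276.18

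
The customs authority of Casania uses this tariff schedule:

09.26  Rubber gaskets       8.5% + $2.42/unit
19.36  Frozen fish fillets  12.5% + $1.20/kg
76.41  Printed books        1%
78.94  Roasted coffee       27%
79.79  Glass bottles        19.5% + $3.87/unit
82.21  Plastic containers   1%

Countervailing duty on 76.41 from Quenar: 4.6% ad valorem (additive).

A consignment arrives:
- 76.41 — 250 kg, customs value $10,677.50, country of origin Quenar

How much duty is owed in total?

$597.94

Line 1 (76.41, Quenar, 250 kg, $10,677.50):
Base rate for 76.41 is 1%.
Additional duty on 76.41 from Quenar: +4.6%. Applied ad valorem rate: 1% + 4.6% = 5.6%.
Duty = $10,677.50 × 5.6% = $597.94.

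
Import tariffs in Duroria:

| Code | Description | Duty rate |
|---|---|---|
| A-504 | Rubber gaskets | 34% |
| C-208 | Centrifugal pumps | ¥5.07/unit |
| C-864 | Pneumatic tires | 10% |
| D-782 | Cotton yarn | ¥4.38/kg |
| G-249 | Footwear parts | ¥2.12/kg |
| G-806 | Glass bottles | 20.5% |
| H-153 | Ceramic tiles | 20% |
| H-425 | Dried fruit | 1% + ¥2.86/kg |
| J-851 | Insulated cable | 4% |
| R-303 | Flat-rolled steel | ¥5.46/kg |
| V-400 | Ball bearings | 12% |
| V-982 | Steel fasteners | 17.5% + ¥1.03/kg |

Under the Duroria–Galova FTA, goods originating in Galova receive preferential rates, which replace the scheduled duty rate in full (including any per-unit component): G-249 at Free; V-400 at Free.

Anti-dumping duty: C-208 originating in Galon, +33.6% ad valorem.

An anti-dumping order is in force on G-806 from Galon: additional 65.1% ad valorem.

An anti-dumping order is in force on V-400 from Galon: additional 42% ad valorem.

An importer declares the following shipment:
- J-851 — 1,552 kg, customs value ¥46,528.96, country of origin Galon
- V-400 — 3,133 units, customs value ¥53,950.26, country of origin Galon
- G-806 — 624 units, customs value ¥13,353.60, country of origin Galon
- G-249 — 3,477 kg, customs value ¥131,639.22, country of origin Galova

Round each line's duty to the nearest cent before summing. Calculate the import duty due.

¥42,424.98

Line 1 (J-851, Galon, 1,552 kg, ¥46,528.96):
Base rate for J-851 is 4%.
Duty = ¥46,528.96 × 4% = ¥1,861.16.
Line 2 (V-400, Galon, 3,133 units, ¥53,950.26):
Base rate for V-400 is 12%.
V-400 has an FTA preferential rate, but origin Galon is not Galova; base rate stands.
Additional duty on V-400 from Galon: +42%. Applied ad valorem rate: 12% + 42% = 54%.
Duty = ¥53,950.26 × 54% = ¥29,133.14.
Line 3 (G-806, Galon, 624 units, ¥13,353.60):
Base rate for G-806 is 20.5%.
Additional duty on G-806 from Galon: +65.1%. Applied ad valorem rate: 20.5% + 65.1% = 85.6%.
Duty = ¥13,353.60 × 85.6% = ¥11,430.68.
Line 4 (G-249, Galova, 3,477 kg, ¥131,639.22):
Base rate for G-249 is ¥2.12/kg.
Origin Galova qualifies under the Duroria–Galova agreement and G-249 is covered: preferential rate Free applies instead.
Duty = ¥131,639.22 × 0% = ¥0.00.
Total = ¥1,861.16 + ¥29,133.14 + ¥11,430.68 + ¥0.00 = ¥42,424.98.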